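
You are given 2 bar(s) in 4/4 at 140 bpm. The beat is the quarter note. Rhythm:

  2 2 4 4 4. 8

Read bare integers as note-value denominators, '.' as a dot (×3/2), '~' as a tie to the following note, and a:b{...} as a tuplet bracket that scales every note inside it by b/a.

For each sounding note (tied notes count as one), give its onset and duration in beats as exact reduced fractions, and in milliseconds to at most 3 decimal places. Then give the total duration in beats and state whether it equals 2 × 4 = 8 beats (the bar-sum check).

1) 0.0ms=0b +857.143ms=2b
2) 857.143ms=2b +857.143ms=2b
3) 1714.286ms=4b +428.571ms=1b
4) 2142.857ms=5b +428.571ms=1b
5) 2571.429ms=6b +642.857ms=3/2b
6) 3214.286ms=15/2b +214.286ms=1/2b
Σ=8b of 8 (140bpm 4/4) — PASS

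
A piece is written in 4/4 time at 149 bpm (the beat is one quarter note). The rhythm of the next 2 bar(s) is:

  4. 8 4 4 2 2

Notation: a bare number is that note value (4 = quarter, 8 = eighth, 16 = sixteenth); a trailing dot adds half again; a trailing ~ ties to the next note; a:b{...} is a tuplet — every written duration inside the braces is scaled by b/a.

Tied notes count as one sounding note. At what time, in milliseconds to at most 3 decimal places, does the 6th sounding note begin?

1. 0.0ms @ 0 + 604.027ms (3/2)
2. 604.027ms @ 3/2 + 201.342ms (1/2)
3. 805.369ms @ 2 + 402.685ms (1)
4. 1208.054ms @ 3 + 402.685ms (1)
5. 1610.738ms @ 4 + 805.369ms (2)
6. 2416.107ms @ 6 + 805.369ms (2)

note 6 onset = 6b = 2416.107ms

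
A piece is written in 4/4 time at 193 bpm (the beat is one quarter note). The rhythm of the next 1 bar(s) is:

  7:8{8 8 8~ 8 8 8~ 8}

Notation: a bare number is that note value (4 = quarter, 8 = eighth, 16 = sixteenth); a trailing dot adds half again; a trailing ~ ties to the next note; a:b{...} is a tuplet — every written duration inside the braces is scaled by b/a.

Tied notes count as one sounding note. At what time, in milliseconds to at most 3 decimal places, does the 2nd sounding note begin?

1. 0.0ms @ 0 + 177.646ms (4/7)
2. 177.646ms @ 4/7 + 177.646ms (4/7)
3. 355.292ms @ 8/7 + 355.292ms (8/7)
4. 710.585ms @ 16/7 + 177.646ms (4/7)
5. 888.231ms @ 20/7 + 355.292ms (8/7)

note 2 onset = 4/7b = 177.646ms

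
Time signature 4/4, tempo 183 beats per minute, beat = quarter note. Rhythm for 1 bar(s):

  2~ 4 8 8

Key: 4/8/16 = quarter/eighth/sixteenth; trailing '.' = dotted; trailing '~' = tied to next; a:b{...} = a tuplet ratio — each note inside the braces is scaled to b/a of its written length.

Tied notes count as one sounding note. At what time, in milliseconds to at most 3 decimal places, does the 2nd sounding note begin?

note 2 onset = 3b = 983.607ms

1. 0.0ms @ 0 + 983.607ms (3)
2. 983.607ms @ 3 + 163.934ms (1/2)
3. 1147.541ms @ 7/2 + 163.934ms (1/2)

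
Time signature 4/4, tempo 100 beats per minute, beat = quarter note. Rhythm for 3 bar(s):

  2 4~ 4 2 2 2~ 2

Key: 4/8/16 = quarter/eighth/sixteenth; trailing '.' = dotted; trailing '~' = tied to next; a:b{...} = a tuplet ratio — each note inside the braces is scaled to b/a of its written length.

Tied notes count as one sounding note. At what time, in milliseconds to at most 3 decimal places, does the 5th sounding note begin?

note 5 onset = 8b = 4800.0ms

1. 0.0ms @ 0 + 1200.0ms (2)
2. 1200.0ms @ 2 + 1200.0ms (2)
3. 2400.0ms @ 4 + 1200.0ms (2)
4. 3600.0ms @ 6 + 1200.0ms (2)
5. 4800.0ms @ 8 + 2400.0ms (4)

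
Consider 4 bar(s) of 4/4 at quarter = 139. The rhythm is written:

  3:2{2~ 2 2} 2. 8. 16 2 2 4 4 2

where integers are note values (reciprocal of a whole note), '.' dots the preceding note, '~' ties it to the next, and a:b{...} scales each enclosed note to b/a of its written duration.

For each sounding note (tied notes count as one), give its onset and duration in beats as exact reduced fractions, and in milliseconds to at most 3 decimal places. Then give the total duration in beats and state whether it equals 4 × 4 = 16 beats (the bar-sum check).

1) 0.0ms=0b +1151.079ms=8/3b
2) 1151.079ms=8/3b +575.54ms=4/3b
3) 1726.619ms=4b +1294.964ms=3b
4) 3021.583ms=7b +323.741ms=3/4b
5) 3345.324ms=31/4b +107.914ms=1/4b
6) 3453.237ms=8b +863.309ms=2b
7) 4316.547ms=10b +863.309ms=2b
8) 5179.856ms=12b +431.655ms=1b
9) 5611.511ms=13b +431.655ms=1b
10) 6043.165ms=14b +863.309ms=2b
Σ=16b of 16 (139bpm 4/4) — PASS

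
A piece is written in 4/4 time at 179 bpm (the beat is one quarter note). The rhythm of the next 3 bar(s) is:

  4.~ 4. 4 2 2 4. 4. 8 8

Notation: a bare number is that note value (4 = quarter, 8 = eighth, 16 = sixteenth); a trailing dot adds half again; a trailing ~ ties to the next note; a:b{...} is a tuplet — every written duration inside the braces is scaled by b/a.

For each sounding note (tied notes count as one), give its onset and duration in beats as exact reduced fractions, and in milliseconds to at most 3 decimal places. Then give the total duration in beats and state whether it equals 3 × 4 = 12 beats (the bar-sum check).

1) 0.0ms=0b +1005.587ms=3b
2) 1005.587ms=3b +335.196ms=1b
3) 1340.782ms=4b +670.391ms=2b
4) 2011.173ms=6b +670.391ms=2b
5) 2681.564ms=8b +502.793ms=3/2b
6) 3184.358ms=19/2b +502.793ms=3/2b
7) 3687.151ms=11b +167.598ms=1/2b
8) 3854.749ms=23/2b +167.598ms=1/2b
Σ=12b of 12 (179bpm 4/4) — PASS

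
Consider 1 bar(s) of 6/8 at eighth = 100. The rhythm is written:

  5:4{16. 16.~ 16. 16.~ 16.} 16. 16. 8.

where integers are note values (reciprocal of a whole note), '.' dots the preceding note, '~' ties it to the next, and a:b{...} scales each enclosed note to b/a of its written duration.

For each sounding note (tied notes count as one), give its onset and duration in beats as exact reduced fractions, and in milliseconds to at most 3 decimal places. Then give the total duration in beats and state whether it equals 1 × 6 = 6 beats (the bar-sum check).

1) 0.0ms=0b +360.0ms=3/5b
2) 360.0ms=3/5b +720.0ms=6/5b
3) 1080.0ms=9/5b +720.0ms=6/5b
4) 1800.0ms=3b +450.0ms=3/4b
5) 2250.0ms=15/4b +450.0ms=3/4b
6) 2700.0ms=9/2b +900.0ms=3/2b
Σ=6b of 6 (100bpm 6/8) — PASS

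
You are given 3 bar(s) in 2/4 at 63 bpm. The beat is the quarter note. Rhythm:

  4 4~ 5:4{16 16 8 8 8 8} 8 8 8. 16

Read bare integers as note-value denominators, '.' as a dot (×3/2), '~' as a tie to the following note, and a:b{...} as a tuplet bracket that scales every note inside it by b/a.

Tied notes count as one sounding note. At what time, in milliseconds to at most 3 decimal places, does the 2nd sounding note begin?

note 2 onset = 1b = 952.381ms

1. 0.0ms @ 0 + 952.381ms (1)
2. 952.381ms @ 1 + 1142.857ms (6/5)
3. 2095.238ms @ 11/5 + 190.476ms (1/5)
4. 2285.714ms @ 12/5 + 380.952ms (2/5)
5. 2666.667ms @ 14/5 + 380.952ms (2/5)
6. 3047.619ms @ 16/5 + 380.952ms (2/5)
7. 3428.571ms @ 18/5 + 380.952ms (2/5)
8. 3809.524ms @ 4 + 476.19ms (1/2)
9. 4285.714ms @ 9/2 + 476.19ms (1/2)
10. 4761.905ms @ 5 + 714.286ms (3/4)
11. 5476.19ms @ 23/4 + 238.095ms (1/4)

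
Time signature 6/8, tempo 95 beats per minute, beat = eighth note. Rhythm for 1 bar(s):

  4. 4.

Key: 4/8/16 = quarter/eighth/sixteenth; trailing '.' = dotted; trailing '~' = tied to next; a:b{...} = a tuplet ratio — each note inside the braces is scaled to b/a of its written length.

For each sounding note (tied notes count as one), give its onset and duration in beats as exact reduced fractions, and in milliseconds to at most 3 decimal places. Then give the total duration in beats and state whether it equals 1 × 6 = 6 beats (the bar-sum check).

1) 0.0ms=0b +1894.737ms=3b
2) 1894.737ms=3b +1894.737ms=3b
Σ=6b of 6 (95bpm 6/8) — PASS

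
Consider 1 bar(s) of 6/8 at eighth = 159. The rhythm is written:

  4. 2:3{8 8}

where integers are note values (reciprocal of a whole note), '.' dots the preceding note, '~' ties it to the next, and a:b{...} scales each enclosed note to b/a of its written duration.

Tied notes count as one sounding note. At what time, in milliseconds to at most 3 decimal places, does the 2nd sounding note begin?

note 2 onset = 3b = 1132.075ms

1. 0.0ms @ 0 + 1132.075ms (3)
2. 1132.075ms @ 3 + 566.038ms (3/2)
3. 1698.113ms @ 9/2 + 566.038ms (3/2)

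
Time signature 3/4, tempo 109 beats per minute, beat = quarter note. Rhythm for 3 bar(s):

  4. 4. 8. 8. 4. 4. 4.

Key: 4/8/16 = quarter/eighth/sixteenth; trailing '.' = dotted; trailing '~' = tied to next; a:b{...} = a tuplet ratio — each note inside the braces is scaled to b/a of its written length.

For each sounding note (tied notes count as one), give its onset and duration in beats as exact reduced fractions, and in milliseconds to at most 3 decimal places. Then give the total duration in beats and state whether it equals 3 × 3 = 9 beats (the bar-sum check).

1) 0.0ms=0b +825.688ms=3/2b
2) 825.688ms=3/2b +825.688ms=3/2b
3) 1651.376ms=3b +412.844ms=3/4b
4) 2064.22ms=15/4b +412.844ms=3/4b
5) 2477.064ms=9/2b +825.688ms=3/2b
6) 3302.752ms=6b +825.688ms=3/2b
7) 4128.44ms=15/2b +825.688ms=3/2b
Σ=9b of 9 (109bpm 3/4) — PASS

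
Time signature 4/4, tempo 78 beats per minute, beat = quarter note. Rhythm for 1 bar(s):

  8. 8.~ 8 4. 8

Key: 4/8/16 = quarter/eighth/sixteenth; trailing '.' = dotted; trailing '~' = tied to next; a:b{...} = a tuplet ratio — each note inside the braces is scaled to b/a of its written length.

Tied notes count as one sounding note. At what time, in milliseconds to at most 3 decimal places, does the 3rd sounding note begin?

note 3 onset = 2b = 1538.462ms

1. 0.0ms @ 0 + 576.923ms (3/4)
2. 576.923ms @ 3/4 + 961.538ms (5/4)
3. 1538.462ms @ 2 + 1153.846ms (3/2)
4. 2692.308ms @ 7/2 + 384.615ms (1/2)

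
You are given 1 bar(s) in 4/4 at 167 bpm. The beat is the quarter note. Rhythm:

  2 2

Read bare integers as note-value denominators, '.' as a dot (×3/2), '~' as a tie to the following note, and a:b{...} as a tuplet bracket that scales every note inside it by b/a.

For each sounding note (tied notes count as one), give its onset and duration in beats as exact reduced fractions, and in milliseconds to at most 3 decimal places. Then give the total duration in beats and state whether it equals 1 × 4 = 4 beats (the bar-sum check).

1) 0.0ms=0b +718.563ms=2b
2) 718.563ms=2b +718.563ms=2b
Σ=4b of 4 (167bpm 4/4) — PASS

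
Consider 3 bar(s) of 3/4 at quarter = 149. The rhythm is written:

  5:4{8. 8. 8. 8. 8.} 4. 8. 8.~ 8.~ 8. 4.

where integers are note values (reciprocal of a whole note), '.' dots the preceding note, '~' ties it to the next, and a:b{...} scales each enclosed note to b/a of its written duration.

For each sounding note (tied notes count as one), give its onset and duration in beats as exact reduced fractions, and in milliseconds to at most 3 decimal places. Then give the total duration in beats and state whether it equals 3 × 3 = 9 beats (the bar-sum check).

1) 0.0ms=0b +241.611ms=3/5b
2) 241.611ms=3/5b +241.611ms=3/5b
3) 483.221ms=6/5b +241.611ms=3/5b
4) 724.832ms=9/5b +241.611ms=3/5b
5) 966.443ms=12/5b +241.611ms=3/5b
6) 1208.054ms=3b +604.027ms=3/2b
7) 1812.081ms=9/2b +302.013ms=3/4b
8) 2114.094ms=21/4b +906.04ms=9/4b
9) 3020.134ms=15/2b +604.027ms=3/2b
Σ=9b of 9 (149bpm 3/4) — PASS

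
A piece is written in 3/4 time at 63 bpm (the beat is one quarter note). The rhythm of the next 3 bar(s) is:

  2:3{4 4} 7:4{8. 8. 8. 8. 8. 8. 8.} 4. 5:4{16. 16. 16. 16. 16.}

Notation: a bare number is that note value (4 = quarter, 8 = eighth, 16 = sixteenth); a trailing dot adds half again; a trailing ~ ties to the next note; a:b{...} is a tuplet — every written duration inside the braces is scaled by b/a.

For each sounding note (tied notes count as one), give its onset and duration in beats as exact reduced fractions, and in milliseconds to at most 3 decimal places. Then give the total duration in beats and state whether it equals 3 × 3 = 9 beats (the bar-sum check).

1) 0.0ms=0b +1428.571ms=3/2b
2) 1428.571ms=3/2b +1428.571ms=3/2b
3) 2857.143ms=3b +408.163ms=3/7b
4) 3265.306ms=24/7b +408.163ms=3/7b
5) 3673.469ms=27/7b +408.163ms=3/7b
6) 4081.633ms=30/7b +408.163ms=3/7b
7) 4489.796ms=33/7b +408.163ms=3/7b
8) 4897.959ms=36/7b +408.163ms=3/7b
9) 5306.122ms=39/7b +408.163ms=3/7b
10) 5714.286ms=6b +1428.571ms=3/2b
11) 7142.857ms=15/2b +285.714ms=3/10b
12) 7428.571ms=39/5b +285.714ms=3/10b
13) 7714.286ms=81/10b +285.714ms=3/10b
14) 8000.0ms=42/5b +285.714ms=3/10b
15) 8285.714ms=87/10b +285.714ms=3/10b
Σ=9b of 9 (63bpm 3/4) — PASS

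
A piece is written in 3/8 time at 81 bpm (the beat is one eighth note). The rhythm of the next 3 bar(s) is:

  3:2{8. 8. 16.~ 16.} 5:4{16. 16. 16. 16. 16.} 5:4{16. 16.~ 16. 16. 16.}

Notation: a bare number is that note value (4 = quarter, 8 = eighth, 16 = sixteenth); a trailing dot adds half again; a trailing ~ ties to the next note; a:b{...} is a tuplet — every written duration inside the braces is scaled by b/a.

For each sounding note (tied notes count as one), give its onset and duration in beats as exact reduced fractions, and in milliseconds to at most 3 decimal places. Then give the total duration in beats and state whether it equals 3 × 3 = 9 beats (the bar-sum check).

1) 0.0ms=0b +740.741ms=1b
2) 740.741ms=1b +740.741ms=1b
3) 1481.481ms=2b +740.741ms=1b
4) 2222.222ms=3b +444.444ms=3/5b
5) 2666.667ms=18/5b +444.444ms=3/5b
6) 3111.111ms=21/5b +444.444ms=3/5b
7) 3555.556ms=24/5b +444.444ms=3/5b
8) 4000.0ms=27/5b +444.444ms=3/5b
9) 4444.444ms=6b +444.444ms=3/5b
10) 4888.889ms=33/5b +888.889ms=6/5b
11) 5777.778ms=39/5b +444.444ms=3/5b
12) 6222.222ms=42/5b +444.444ms=3/5b
Σ=9b of 9 (81bpm 3/8) — PASS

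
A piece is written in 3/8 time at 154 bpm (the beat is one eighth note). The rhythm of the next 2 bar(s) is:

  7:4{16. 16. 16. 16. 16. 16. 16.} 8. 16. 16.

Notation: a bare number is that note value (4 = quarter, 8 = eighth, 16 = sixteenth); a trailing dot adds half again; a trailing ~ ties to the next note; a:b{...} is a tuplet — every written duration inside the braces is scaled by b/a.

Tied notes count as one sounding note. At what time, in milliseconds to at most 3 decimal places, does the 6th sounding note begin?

note 6 onset = 15/7b = 834.879ms

1. 0.0ms @ 0 + 166.976ms (3/7)
2. 166.976ms @ 3/7 + 166.976ms (3/7)
3. 333.952ms @ 6/7 + 166.976ms (3/7)
4. 500.928ms @ 9/7 + 166.976ms (3/7)
5. 667.904ms @ 12/7 + 166.976ms (3/7)
6. 834.879ms @ 15/7 + 166.976ms (3/7)
7. 1001.855ms @ 18/7 + 166.976ms (3/7)
8. 1168.831ms @ 3 + 584.416ms (3/2)
9. 1753.247ms @ 9/2 + 292.208ms (3/4)
10. 2045.455ms @ 21/4 + 292.208ms (3/4)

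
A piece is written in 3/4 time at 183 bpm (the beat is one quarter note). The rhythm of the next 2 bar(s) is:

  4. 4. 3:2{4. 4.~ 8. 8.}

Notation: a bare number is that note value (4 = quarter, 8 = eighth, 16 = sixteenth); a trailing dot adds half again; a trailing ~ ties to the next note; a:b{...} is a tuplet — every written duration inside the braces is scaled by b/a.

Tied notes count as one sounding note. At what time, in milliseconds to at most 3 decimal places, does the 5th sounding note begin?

1. 0.0ms @ 0 + 491.803ms (3/2)
2. 491.803ms @ 3/2 + 491.803ms (3/2)
3. 983.607ms @ 3 + 327.869ms (1)
4. 1311.475ms @ 4 + 491.803ms (3/2)
5. 1803.279ms @ 11/2 + 163.934ms (1/2)

note 5 onset = 11/2b = 1803.279ms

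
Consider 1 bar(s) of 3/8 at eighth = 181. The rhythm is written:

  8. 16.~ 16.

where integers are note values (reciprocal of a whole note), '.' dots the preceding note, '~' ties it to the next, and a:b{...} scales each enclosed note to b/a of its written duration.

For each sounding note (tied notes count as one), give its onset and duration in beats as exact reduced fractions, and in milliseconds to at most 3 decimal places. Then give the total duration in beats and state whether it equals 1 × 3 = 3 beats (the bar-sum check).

1) 0.0ms=0b +497.238ms=3/2b
2) 497.238ms=3/2b +497.238ms=3/2b
Σ=3b of 3 (181bpm 3/8) — PASS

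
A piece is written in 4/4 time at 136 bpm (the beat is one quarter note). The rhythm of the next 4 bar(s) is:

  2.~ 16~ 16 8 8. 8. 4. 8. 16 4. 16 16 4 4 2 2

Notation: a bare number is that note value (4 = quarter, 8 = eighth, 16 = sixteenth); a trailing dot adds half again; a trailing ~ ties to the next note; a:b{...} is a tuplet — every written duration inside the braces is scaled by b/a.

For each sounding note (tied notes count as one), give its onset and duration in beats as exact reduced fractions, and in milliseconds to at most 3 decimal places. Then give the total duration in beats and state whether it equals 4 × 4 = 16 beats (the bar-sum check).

1) 0.0ms=0b +1544.118ms=7/2b
2) 1544.118ms=7/2b +220.588ms=1/2b
3) 1764.706ms=4b +330.882ms=3/4b
4) 2095.588ms=19/4b +330.882ms=3/4b
5) 2426.471ms=11/2b +661.765ms=3/2b
6) 3088.235ms=7b +330.882ms=3/4b
7) 3419.118ms=31/4b +110.294ms=1/4b
8) 3529.412ms=8b +661.765ms=3/2b
9) 4191.176ms=19/2b +110.294ms=1/4b
10) 4301.471ms=39/4b +110.294ms=1/4b
11) 4411.765ms=10b +441.176ms=1b
12) 4852.941ms=11b +441.176ms=1b
13) 5294.118ms=12b +882.353ms=2b
14) 6176.471ms=14b +882.353ms=2b
Σ=16b of 16 (136bpm 4/4) — PASS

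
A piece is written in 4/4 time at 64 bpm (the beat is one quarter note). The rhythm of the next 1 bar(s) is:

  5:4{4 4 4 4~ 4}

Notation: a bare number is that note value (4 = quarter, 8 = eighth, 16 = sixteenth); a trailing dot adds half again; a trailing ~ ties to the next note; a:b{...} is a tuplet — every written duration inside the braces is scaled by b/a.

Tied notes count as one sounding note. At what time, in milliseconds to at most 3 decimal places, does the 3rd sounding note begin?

note 3 onset = 8/5b = 1500.0ms

1. 0.0ms @ 0 + 750.0ms (4/5)
2. 750.0ms @ 4/5 + 750.0ms (4/5)
3. 1500.0ms @ 8/5 + 750.0ms (4/5)
4. 2250.0ms @ 12/5 + 1500.0ms (8/5)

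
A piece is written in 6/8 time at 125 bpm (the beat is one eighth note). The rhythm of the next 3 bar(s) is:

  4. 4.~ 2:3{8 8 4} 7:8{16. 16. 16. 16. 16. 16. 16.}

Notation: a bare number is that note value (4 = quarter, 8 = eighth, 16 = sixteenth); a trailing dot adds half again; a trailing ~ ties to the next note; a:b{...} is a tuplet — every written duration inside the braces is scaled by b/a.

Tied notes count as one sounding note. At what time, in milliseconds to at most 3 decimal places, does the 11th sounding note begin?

note 11 onset = 120/7b = 8228.571ms

1. 0.0ms @ 0 + 1440.0ms (3)
2. 1440.0ms @ 3 + 2160.0ms (9/2)
3. 3600.0ms @ 15/2 + 720.0ms (3/2)
4. 4320.0ms @ 9 + 1440.0ms (3)
5. 5760.0ms @ 12 + 411.429ms (6/7)
6. 6171.429ms @ 90/7 + 411.429ms (6/7)
7. 6582.857ms @ 96/7 + 411.429ms (6/7)
8. 6994.286ms @ 102/7 + 411.429ms (6/7)
9. 7405.714ms @ 108/7 + 411.429ms (6/7)
10. 7817.143ms @ 114/7 + 411.429ms (6/7)
11. 8228.571ms @ 120/7 + 411.429ms (6/7)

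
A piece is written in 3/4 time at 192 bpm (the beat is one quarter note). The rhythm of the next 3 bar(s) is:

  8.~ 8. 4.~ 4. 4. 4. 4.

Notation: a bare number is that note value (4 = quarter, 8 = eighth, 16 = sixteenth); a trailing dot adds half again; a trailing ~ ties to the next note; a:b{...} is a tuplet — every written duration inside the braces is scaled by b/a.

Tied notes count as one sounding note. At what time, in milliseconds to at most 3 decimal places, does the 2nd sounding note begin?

note 2 onset = 3/2b = 468.75ms

1. 0.0ms @ 0 + 468.75ms (3/2)
2. 468.75ms @ 3/2 + 937.5ms (3)
3. 1406.25ms @ 9/2 + 468.75ms (3/2)
4. 1875.0ms @ 6 + 468.75ms (3/2)
5. 2343.75ms @ 15/2 + 468.75ms (3/2)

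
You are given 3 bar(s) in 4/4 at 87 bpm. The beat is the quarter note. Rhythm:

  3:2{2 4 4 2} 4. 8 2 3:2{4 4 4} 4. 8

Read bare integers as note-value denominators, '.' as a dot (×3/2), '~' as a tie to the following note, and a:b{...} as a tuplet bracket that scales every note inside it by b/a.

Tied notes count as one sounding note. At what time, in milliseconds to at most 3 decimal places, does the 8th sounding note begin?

note 8 onset = 8b = 5517.241ms

1. 0.0ms @ 0 + 919.54ms (4/3)
2. 919.54ms @ 4/3 + 459.77ms (2/3)
3. 1379.31ms @ 2 + 459.77ms (2/3)
4. 1839.08ms @ 8/3 + 919.54ms (4/3)
5. 2758.621ms @ 4 + 1034.483ms (3/2)
6. 3793.103ms @ 11/2 + 344.828ms (1/2)
7. 4137.931ms @ 6 + 1379.31ms (2)
8. 5517.241ms @ 8 + 459.77ms (2/3)
9. 5977.011ms @ 26/3 + 459.77ms (2/3)
10. 6436.782ms @ 28/3 + 459.77ms (2/3)
11. 6896.552ms @ 10 + 1034.483ms (3/2)
12. 7931.034ms @ 23/2 + 344.828ms (1/2)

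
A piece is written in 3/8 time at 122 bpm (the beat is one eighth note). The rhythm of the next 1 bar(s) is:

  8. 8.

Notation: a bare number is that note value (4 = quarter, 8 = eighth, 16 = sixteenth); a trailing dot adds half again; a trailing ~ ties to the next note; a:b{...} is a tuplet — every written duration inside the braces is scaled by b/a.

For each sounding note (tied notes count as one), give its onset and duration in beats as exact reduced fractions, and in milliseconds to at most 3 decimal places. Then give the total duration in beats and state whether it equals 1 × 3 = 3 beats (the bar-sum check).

1) 0.0ms=0b +737.705ms=3/2b
2) 737.705ms=3/2b +737.705ms=3/2b
Σ=3b of 3 (122bpm 3/8) — PASS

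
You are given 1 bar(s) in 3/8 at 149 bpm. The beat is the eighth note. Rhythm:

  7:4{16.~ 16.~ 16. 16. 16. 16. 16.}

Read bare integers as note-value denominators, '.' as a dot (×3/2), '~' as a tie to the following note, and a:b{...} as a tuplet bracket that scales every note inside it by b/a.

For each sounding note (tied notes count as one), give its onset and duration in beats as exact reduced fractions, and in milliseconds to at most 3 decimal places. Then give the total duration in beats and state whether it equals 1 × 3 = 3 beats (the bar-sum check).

1) 0.0ms=0b +517.737ms=9/7b
2) 517.737ms=9/7b +172.579ms=3/7b
3) 690.316ms=12/7b +172.579ms=3/7b
4) 862.895ms=15/7b +172.579ms=3/7b
5) 1035.475ms=18/7b +172.579ms=3/7b
Σ=3b of 3 (149bpm 3/8) — PASS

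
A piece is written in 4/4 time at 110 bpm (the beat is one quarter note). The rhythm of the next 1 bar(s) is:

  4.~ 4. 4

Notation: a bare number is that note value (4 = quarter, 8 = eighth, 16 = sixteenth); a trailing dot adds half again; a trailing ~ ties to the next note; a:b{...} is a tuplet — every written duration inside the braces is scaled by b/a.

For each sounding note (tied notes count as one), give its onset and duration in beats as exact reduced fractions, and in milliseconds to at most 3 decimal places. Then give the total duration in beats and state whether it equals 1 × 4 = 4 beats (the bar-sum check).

1) 0.0ms=0b +1636.364ms=3b
2) 1636.364ms=3b +545.455ms=1b
Σ=4b of 4 (110bpm 4/4) — PASS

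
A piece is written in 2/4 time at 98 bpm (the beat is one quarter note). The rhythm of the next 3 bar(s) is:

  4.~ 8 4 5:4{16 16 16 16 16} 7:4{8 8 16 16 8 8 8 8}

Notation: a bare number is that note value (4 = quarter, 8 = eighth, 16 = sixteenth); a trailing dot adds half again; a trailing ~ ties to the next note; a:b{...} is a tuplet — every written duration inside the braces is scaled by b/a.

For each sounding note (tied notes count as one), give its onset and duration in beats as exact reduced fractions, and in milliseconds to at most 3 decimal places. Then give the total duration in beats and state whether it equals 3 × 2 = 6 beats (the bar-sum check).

1) 0.0ms=0b +1224.49ms=2b
2) 1224.49ms=2b +612.245ms=1b
3) 1836.735ms=3b +122.449ms=1/5b
4) 1959.184ms=16/5b +122.449ms=1/5b
5) 2081.633ms=17/5b +122.449ms=1/5b
6) 2204.082ms=18/5b +122.449ms=1/5b
7) 2326.531ms=19/5b +122.449ms=1/5b
8) 2448.98ms=4b +174.927ms=2/7b
9) 2623.907ms=30/7b +174.927ms=2/7b
10) 2798.834ms=32/7b +87.464ms=1/7b
11) 2886.297ms=33/7b +87.464ms=1/7b
12) 2973.761ms=34/7b +174.927ms=2/7b
13) 3148.688ms=36/7b +174.927ms=2/7b
14) 3323.615ms=38/7b +174.927ms=2/7b
15) 3498.542ms=40/7b +174.927ms=2/7b
Σ=6b of 6 (98bpm 2/4) — PASS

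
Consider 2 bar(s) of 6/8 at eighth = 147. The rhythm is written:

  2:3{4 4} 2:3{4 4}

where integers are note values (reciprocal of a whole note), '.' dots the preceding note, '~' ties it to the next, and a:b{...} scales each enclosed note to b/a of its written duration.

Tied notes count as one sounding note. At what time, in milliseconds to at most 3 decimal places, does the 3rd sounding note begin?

1. 0.0ms @ 0 + 1224.49ms (3)
2. 1224.49ms @ 3 + 1224.49ms (3)
3. 2448.98ms @ 6 + 1224.49ms (3)
4. 3673.469ms @ 9 + 1224.49ms (3)

note 3 onset = 6b = 2448.98ms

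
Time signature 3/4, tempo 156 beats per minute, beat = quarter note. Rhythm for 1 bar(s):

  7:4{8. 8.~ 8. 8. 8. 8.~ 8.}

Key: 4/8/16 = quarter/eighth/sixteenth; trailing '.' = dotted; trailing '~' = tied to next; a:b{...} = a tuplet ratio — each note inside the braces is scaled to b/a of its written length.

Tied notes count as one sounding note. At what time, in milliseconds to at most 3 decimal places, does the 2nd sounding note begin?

note 2 onset = 3/7b = 164.835ms

1. 0.0ms @ 0 + 164.835ms (3/7)
2. 164.835ms @ 3/7 + 329.67ms (6/7)
3. 494.505ms @ 9/7 + 164.835ms (3/7)
4. 659.341ms @ 12/7 + 164.835ms (3/7)
5. 824.176ms @ 15/7 + 329.67ms (6/7)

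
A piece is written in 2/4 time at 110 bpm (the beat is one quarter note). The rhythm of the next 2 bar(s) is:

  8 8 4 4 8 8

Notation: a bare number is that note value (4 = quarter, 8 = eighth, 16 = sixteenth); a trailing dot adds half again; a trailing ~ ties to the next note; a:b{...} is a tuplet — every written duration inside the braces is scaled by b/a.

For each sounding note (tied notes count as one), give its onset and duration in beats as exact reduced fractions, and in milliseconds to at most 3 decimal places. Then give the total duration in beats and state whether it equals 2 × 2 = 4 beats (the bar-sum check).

1) 0.0ms=0b +272.727ms=1/2b
2) 272.727ms=1/2b +272.727ms=1/2b
3) 545.455ms=1b +545.455ms=1b
4) 1090.909ms=2b +545.455ms=1b
5) 1636.364ms=3b +272.727ms=1/2b
6) 1909.091ms=7/2b +272.727ms=1/2b
Σ=4b of 4 (110bpm 2/4) — PASS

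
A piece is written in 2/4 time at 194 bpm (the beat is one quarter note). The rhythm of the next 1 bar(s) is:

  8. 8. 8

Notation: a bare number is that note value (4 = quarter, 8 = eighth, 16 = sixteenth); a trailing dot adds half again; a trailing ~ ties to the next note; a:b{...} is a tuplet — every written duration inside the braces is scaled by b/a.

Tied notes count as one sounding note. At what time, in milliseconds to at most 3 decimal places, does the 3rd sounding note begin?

note 3 onset = 3/2b = 463.918ms

1. 0.0ms @ 0 + 231.959ms (3/4)
2. 231.959ms @ 3/4 + 231.959ms (3/4)
3. 463.918ms @ 3/2 + 154.639ms (1/2)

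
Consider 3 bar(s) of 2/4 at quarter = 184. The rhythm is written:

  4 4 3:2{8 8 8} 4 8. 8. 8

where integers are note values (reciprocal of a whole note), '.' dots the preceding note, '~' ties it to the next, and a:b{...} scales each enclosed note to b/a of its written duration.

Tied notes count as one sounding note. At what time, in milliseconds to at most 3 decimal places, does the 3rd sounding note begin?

note 3 onset = 2b = 652.174ms

1. 0.0ms @ 0 + 326.087ms (1)
2. 326.087ms @ 1 + 326.087ms (1)
3. 652.174ms @ 2 + 108.696ms (1/3)
4. 760.87ms @ 7/3 + 108.696ms (1/3)
5. 869.565ms @ 8/3 + 108.696ms (1/3)
6. 978.261ms @ 3 + 326.087ms (1)
7. 1304.348ms @ 4 + 244.565ms (3/4)
8. 1548.913ms @ 19/4 + 244.565ms (3/4)
9. 1793.478ms @ 11/2 + 163.043ms (1/2)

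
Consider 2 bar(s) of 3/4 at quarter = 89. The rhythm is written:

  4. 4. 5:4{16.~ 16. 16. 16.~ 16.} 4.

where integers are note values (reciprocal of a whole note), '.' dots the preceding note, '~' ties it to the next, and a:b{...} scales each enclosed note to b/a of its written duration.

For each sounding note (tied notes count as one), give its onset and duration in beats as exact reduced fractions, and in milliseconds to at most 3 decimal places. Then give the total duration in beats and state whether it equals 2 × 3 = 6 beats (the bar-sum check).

1) 0.0ms=0b +1011.236ms=3/2b
2) 1011.236ms=3/2b +1011.236ms=3/2b
3) 2022.472ms=3b +404.494ms=3/5b
4) 2426.966ms=18/5b +202.247ms=3/10b
5) 2629.213ms=39/10b +404.494ms=3/5b
6) 3033.708ms=9/2b +1011.236ms=3/2b
Σ=6b of 6 (89bpm 3/4) — PASS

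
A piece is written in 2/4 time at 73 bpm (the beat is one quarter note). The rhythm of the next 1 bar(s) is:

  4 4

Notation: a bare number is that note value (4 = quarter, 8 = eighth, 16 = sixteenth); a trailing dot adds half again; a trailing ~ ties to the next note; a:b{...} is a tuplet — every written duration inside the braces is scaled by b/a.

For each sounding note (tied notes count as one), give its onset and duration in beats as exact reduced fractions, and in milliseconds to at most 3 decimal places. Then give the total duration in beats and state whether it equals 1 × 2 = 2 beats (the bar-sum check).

1) 0.0ms=0b +821.918ms=1b
2) 821.918ms=1b +821.918ms=1b
Σ=2b of 2 (73bpm 2/4) — PASS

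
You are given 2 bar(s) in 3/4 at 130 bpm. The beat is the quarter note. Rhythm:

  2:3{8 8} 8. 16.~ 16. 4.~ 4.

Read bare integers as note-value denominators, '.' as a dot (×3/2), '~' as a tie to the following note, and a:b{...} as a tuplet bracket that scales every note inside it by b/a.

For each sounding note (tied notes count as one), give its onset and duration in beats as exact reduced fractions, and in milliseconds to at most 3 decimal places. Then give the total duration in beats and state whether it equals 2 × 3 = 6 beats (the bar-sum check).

1) 0.0ms=0b +346.154ms=3/4b
2) 346.154ms=3/4b +346.154ms=3/4b
3) 692.308ms=3/2b +346.154ms=3/4b
4) 1038.462ms=9/4b +346.154ms=3/4b
5) 1384.615ms=3b +1384.615ms=3b
Σ=6b of 6 (130bpm 3/4) — PASS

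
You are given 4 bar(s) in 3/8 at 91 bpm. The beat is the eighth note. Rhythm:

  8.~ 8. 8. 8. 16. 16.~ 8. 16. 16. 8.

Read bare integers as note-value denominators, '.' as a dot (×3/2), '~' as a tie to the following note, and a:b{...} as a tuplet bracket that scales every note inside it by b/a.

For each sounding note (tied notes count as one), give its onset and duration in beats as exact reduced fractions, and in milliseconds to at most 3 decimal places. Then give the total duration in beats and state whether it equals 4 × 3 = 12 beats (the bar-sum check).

1) 0.0ms=0b +1978.022ms=3b
2) 1978.022ms=3b +989.011ms=3/2b
3) 2967.033ms=9/2b +989.011ms=3/2b
4) 3956.044ms=6b +494.505ms=3/4b
5) 4450.549ms=27/4b +1483.516ms=9/4b
6) 5934.066ms=9b +494.505ms=3/4b
7) 6428.571ms=39/4b +494.505ms=3/4b
8) 6923.077ms=21/2b +989.011ms=3/2b
Σ=12b of 12 (91bpm 3/8) — PASS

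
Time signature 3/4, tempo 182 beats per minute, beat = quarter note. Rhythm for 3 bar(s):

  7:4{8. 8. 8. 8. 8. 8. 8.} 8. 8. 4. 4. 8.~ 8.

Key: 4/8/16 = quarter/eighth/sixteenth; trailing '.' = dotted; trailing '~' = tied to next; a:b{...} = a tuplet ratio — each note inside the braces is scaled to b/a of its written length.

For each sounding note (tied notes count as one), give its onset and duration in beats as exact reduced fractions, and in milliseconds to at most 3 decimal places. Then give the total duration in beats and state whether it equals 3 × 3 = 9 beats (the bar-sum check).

1) 0.0ms=0b +141.287ms=3/7b
2) 141.287ms=3/7b +141.287ms=3/7b
3) 282.575ms=6/7b +141.287ms=3/7b
4) 423.862ms=9/7b +141.287ms=3/7b
5) 565.149ms=12/7b +141.287ms=3/7b
6) 706.436ms=15/7b +141.287ms=3/7b
7) 847.724ms=18/7b +141.287ms=3/7b
8) 989.011ms=3b +247.253ms=3/4b
9) 1236.264ms=15/4b +247.253ms=3/4b
10) 1483.516ms=9/2b +494.505ms=3/2b
11) 1978.022ms=6b +494.505ms=3/2b
12) 2472.527ms=15/2b +494.505ms=3/2b
Σ=9b of 9 (182bpm 3/4) — PASS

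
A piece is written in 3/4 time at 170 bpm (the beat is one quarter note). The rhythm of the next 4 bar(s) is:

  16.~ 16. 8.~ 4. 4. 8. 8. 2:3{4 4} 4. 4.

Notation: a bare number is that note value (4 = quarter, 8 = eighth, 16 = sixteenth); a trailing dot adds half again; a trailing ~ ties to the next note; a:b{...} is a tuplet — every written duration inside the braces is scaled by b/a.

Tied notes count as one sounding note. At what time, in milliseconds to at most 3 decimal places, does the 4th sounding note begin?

1. 0.0ms @ 0 + 264.706ms (3/4)
2. 264.706ms @ 3/4 + 794.118ms (9/4)
3. 1058.824ms @ 3 + 529.412ms (3/2)
4. 1588.235ms @ 9/2 + 264.706ms (3/4)
5. 1852.941ms @ 21/4 + 264.706ms (3/4)
6. 2117.647ms @ 6 + 529.412ms (3/2)
7. 2647.059ms @ 15/2 + 529.412ms (3/2)
8. 3176.471ms @ 9 + 529.412ms (3/2)
9. 3705.882ms @ 21/2 + 529.412ms (3/2)

note 4 onset = 9/2b = 1588.235ms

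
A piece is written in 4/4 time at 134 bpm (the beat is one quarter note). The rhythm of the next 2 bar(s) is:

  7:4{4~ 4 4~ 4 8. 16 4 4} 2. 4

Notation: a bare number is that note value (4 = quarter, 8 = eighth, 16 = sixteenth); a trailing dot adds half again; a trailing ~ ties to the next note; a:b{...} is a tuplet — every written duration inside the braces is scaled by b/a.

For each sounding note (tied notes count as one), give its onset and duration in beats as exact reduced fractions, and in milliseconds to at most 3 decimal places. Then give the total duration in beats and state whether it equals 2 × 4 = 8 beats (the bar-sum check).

1) 0.0ms=0b +511.727ms=8/7b
2) 511.727ms=8/7b +511.727ms=8/7b
3) 1023.454ms=16/7b +191.898ms=3/7b
4) 1215.352ms=19/7b +63.966ms=1/7b
5) 1279.318ms=20/7b +255.864ms=4/7b
6) 1535.181ms=24/7b +255.864ms=4/7b
7) 1791.045ms=4b +1343.284ms=3b
8) 3134.328ms=7b +447.761ms=1b
Σ=8b of 8 (134bpm 4/4) — PASS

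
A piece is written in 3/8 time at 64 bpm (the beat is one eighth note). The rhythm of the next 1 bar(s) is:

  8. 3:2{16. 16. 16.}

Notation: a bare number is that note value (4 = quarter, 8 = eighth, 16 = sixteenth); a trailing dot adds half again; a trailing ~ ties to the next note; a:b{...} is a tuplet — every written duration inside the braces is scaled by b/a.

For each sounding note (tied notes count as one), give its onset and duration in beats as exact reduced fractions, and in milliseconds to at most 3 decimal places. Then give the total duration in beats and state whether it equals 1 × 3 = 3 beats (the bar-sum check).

1) 0.0ms=0b +1406.25ms=3/2b
2) 1406.25ms=3/2b +468.75ms=1/2b
3) 1875.0ms=2b +468.75ms=1/2b
4) 2343.75ms=5/2b +468.75ms=1/2b
Σ=3b of 3 (64bpm 3/8) — PASS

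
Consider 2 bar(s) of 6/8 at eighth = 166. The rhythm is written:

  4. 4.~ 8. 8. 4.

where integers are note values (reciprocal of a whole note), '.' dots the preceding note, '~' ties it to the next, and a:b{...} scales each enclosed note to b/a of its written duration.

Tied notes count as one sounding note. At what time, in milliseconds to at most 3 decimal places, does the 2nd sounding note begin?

1. 0.0ms @ 0 + 1084.337ms (3)
2. 1084.337ms @ 3 + 1626.506ms (9/2)
3. 2710.843ms @ 15/2 + 542.169ms (3/2)
4. 3253.012ms @ 9 + 1084.337ms (3)

note 2 onset = 3b = 1084.337ms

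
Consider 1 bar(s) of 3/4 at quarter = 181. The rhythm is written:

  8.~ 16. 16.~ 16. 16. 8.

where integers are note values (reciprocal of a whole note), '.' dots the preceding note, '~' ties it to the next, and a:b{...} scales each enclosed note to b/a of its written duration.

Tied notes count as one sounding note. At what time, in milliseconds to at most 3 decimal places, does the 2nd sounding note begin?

1. 0.0ms @ 0 + 372.928ms (9/8)
2. 372.928ms @ 9/8 + 248.619ms (3/4)
3. 621.547ms @ 15/8 + 124.309ms (3/8)
4. 745.856ms @ 9/4 + 248.619ms (3/4)

note 2 onset = 9/8b = 372.928ms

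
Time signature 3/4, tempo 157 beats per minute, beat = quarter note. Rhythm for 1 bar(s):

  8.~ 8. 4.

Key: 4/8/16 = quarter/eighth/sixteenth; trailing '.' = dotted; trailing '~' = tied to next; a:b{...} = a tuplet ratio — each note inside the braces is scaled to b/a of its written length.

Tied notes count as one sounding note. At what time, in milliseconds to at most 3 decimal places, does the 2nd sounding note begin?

note 2 onset = 3/2b = 573.248ms

1. 0.0ms @ 0 + 573.248ms (3/2)
2. 573.248ms @ 3/2 + 573.248ms (3/2)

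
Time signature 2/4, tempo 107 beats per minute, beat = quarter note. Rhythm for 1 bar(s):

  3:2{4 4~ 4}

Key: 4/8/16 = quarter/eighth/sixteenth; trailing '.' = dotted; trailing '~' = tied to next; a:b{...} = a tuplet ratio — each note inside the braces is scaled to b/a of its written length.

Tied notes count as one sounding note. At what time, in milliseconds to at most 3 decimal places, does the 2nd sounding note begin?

1. 0.0ms @ 0 + 373.832ms (2/3)
2. 373.832ms @ 2/3 + 747.664ms (4/3)

note 2 onset = 2/3b = 373.832ms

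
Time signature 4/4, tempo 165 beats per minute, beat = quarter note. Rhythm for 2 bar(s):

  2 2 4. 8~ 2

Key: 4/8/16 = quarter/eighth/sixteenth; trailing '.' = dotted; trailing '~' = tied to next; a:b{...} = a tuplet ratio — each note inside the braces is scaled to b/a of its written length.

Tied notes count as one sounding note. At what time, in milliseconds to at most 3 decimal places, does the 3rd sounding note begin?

note 3 onset = 4b = 1454.545ms

1. 0.0ms @ 0 + 727.273ms (2)
2. 727.273ms @ 2 + 727.273ms (2)
3. 1454.545ms @ 4 + 545.455ms (3/2)
4. 2000.0ms @ 11/2 + 909.091ms (5/2)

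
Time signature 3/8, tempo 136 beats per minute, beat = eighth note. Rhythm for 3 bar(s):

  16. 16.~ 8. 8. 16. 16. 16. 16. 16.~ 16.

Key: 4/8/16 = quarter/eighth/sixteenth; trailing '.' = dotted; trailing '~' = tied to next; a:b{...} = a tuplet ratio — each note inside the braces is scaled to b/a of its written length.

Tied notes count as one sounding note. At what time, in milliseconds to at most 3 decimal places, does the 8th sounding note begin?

note 8 onset = 15/2b = 3308.824ms

1. 0.0ms @ 0 + 330.882ms (3/4)
2. 330.882ms @ 3/4 + 992.647ms (9/4)
3. 1323.529ms @ 3 + 661.765ms (3/2)
4. 1985.294ms @ 9/2 + 330.882ms (3/4)
5. 2316.176ms @ 21/4 + 330.882ms (3/4)
6. 2647.059ms @ 6 + 330.882ms (3/4)
7. 2977.941ms @ 27/4 + 330.882ms (3/4)
8. 3308.824ms @ 15/2 + 661.765ms (3/2)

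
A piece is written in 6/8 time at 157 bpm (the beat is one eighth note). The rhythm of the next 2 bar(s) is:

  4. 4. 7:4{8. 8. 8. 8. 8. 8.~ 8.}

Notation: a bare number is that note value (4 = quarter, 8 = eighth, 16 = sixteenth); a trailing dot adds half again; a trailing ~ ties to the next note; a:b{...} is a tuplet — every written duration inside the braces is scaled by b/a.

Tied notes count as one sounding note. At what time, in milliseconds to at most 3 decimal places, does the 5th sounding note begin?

1. 0.0ms @ 0 + 1146.497ms (3)
2. 1146.497ms @ 3 + 1146.497ms (3)
3. 2292.994ms @ 6 + 327.571ms (6/7)
4. 2620.564ms @ 48/7 + 327.571ms (6/7)
5. 2948.135ms @ 54/7 + 327.571ms (6/7)
6. 3275.705ms @ 60/7 + 327.571ms (6/7)
7. 3603.276ms @ 66/7 + 327.571ms (6/7)
8. 3930.846ms @ 72/7 + 655.141ms (12/7)

note 5 onset = 54/7b = 2948.135ms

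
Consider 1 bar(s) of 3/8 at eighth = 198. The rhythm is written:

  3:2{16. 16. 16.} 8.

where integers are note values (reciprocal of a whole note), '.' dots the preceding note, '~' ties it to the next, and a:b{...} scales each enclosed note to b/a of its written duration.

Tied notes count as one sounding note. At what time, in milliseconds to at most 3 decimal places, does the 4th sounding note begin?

note 4 onset = 3/2b = 454.545ms

1. 0.0ms @ 0 + 151.515ms (1/2)
2. 151.515ms @ 1/2 + 151.515ms (1/2)
3. 303.03ms @ 1 + 151.515ms (1/2)
4. 454.545ms @ 3/2 + 454.545ms (3/2)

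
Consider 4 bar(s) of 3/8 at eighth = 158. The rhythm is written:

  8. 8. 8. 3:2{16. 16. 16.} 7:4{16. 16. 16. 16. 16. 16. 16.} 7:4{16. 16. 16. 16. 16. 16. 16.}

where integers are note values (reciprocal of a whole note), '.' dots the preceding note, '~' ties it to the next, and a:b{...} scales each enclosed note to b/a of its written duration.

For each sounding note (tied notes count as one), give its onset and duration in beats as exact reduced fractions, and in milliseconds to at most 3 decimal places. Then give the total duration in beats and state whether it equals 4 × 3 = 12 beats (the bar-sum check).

1) 0.0ms=0b +569.62ms=3/2b
2) 569.62ms=3/2b +569.62ms=3/2b
3) 1139.241ms=3b +569.62ms=3/2b
4) 1708.861ms=9/2b +189.873ms=1/2b
5) 1898.734ms=5b +189.873ms=1/2b
6) 2088.608ms=11/2b +189.873ms=1/2b
7) 2278.481ms=6b +162.749ms=3/7b
8) 2441.23ms=45/7b +162.749ms=3/7b
9) 2603.978ms=48/7b +162.749ms=3/7b
10) 2766.727ms=51/7b +162.749ms=3/7b
11) 2929.476ms=54/7b +162.749ms=3/7b
12) 3092.224ms=57/7b +162.749ms=3/7b
13) 3254.973ms=60/7b +162.749ms=3/7b
14) 3417.722ms=9b +162.749ms=3/7b
15) 3580.47ms=66/7b +162.749ms=3/7b
16) 3743.219ms=69/7b +162.749ms=3/7b
17) 3905.967ms=72/7b +162.749ms=3/7b
18) 4068.716ms=75/7b +162.749ms=3/7b
19) 4231.465ms=78/7b +162.749ms=3/7b
20) 4394.213ms=81/7b +162.749ms=3/7b
Σ=12b of 12 (158bpm 3/8) — PASS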